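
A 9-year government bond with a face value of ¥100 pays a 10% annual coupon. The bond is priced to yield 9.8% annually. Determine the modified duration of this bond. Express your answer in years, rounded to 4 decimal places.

Periodic yield y = 0.098. First find Macaulay duration:
  t   CF        PV=CF/(1+0.098)^t    t·PV
  1        10.00         9.1075         9.1075
  2        10.00         8.2946        16.5892
  3        10.00         7.5543        22.6628
  4        10.00         6.8800        27.5201
  5        10.00         6.2660        31.3298
  6        10.00         5.7067        34.2403
  7        10.00         5.1974        36.3816
  8        10.00         4.7335        37.8679
  9       110.00        47.4211       426.7899
  Σ                    101.1610       642.4892
P = 101.1610; Macaulay duration = 642.4892 / 101.1610 = 6.35115 years.
Modified duration = D_Mac / (1 + y) = 6.35115 / 1.098 = 5.78429 years.

5.7843 years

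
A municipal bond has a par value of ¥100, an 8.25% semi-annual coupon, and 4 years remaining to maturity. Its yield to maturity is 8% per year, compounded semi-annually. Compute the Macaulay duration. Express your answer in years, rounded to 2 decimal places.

Periodic yield y = 0.04. Discount each cash flow and weight by its period:
  t   CF        PV=CF/(1+0.04)^t    t·PV
  1        4.125         3.9663         3.9663
  2        4.125         3.8138         7.6276
  3        4.125         3.6671        11.0013
  4        4.125         3.5261        14.1043
  5        4.125         3.3904        16.9522
  6        4.125         3.2600        19.5603
  7        4.125         3.1347        21.9426
  8      104.125        76.0831       608.6649
  Σ                    100.8416       703.8196
Price P = Σ PV = 100.8416.
Macaulay duration = Σ(t·PV) / P = 703.8196 / 100.8416 = 6.97946 half-year periods.
In years: 6.97946 / 2 = 3.48973 years.

3.49 years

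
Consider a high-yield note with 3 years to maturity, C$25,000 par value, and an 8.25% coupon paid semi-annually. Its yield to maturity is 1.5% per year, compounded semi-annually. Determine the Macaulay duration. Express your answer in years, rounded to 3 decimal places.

Periodic yield y = 0.0075. Discount each cash flow and weight by its period:
  t   CF        PV=CF/(1+0.0075)^t    t·PV
  1     1,031.25     1,023.5732     1,023.5732
  2     1,031.25     1,015.9535     2,031.9071
  3     1,031.25     1,008.3906     3,025.1719
  4     1,031.25     1,000.8840     4,003.5360
  5     1,031.25       993.4332     4,967.1662
  6    26,031.25    24,889.9884   149,339.9304
  Σ                 29,932.2230   164,391.2847
Price P = Σ PV = 29,932.2230.
Macaulay duration = Σ(t·PV) / P = 164,391.2847 / 29,932.2230 = 5.49212 half-year periods.
In years: 5.49212 / 2 = 2.74606 years.

2.746 years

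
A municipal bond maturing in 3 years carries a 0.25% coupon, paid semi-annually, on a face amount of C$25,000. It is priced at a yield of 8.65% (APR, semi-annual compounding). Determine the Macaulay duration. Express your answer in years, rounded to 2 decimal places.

2.99 years

Periodic yield y = 0.04325. Discount each cash flow and weight by its period:
  t   CF        PV=CF/(1+0.04325)^t    t·PV
  1        31.25        29.9545        29.9545
  2        31.25        28.7126        57.4253
  3        31.25        27.5223        82.5669
  4        31.25        26.3813       105.5253
  5        31.25        25.2876       126.4381
  6    25,031.25    19,415.6609   116,493.9652
  Σ                 19,553.5192   116,895.8752
Price P = Σ PV = 19,553.5192.
Macaulay duration = Σ(t·PV) / P = 116,895.8752 / 19,553.5192 = 5.97825 half-year periods.
In years: 5.97825 / 2 = 2.98913 years.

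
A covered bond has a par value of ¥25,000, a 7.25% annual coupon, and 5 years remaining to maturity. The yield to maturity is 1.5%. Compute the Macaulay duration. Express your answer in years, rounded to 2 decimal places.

4.45 years

Periodic yield y = 0.015. Discount each cash flow and weight by its year:
  t   CF        PV=CF/(1+0.015)^t    t·PV
  1     1,812.50     1,785.7143     1,785.7143
  2     1,812.50     1,759.3244     3,518.6488
  3     1,812.50     1,733.3246     5,199.9737
  4     1,812.50     1,707.7089     6,830.8357
  5    26,812.50    24,888.9800   124,444.8999
  Σ                 31,875.0521   141,780.0723
Price P = Σ PV = 31,875.0521.
Macaulay duration = Σ(t·PV) / P = 141,780.0723 / 31,875.0521 = 4.44799 years.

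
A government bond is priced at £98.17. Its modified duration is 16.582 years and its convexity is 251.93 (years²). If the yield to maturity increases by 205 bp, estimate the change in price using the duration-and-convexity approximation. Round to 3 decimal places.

-£28.174

Duration effect: -D_mod·Δy = -16.582 × (+0.0205) = -0.339931
Convexity effect: ½·C·(Δy)² = 0.5 × 251.93 × (0.0205)² = +0.05293679125
ΔP/P ≈ -0.339931 + 0.05293679125 = -0.28699420875
ΔP ≈ 98.17 × (-0.28699420875) = -28.1742214729875.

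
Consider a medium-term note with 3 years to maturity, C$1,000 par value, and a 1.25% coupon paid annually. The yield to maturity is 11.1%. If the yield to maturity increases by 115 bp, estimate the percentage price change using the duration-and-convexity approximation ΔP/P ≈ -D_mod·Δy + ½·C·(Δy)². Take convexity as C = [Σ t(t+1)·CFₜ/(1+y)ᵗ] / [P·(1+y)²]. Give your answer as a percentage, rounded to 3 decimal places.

With y = 0.111:
  t   CF        PV=CF/(1+0.111)^t    t·PV        t(t+1)·PV
  1        12.50        11.2511        11.2511          22.5023
  2        12.50        10.1270        20.2541          60.7622
  3     1,012.50       738.3340     2,215.0019       8,860.0077
  Σ                    759.7121     2,246.5071       8,943.2721
P = 759.7121; D_Mac = 2.95705 yrs; D_mod = 2.66161 yrs; C = 9.53716.
Duration effect: -2.66161 × (+0.0115) = -0.030609
Convexity effect: 0.5 × 9.53716 × (0.0115)² = +0.0006306
ΔP/P ≈ -0.030609 + 0.0006306 = -0.029978 = -2.9978%.

-2.998%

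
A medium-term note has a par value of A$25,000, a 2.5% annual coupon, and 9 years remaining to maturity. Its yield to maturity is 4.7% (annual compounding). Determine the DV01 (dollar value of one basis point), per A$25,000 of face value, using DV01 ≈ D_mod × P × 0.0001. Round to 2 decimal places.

A$16.23

Periodic yield y = 0.047.
  t   CF        PV=CF/(1+0.047)^t    t·PV
  1       625.00       596.9436       596.9436
  2       625.00       570.1468     1,140.2935
  3       625.00       544.5528     1,633.6583
  4       625.00       520.1077     2,080.4308
  5       625.00       496.7600     2,483.7999
  6       625.00       474.4604     2,846.7621
  7       625.00       453.1618     3,172.1323
  8       625.00       432.8192     3,462.5540
  9    25,625.00    16,948.9867   152,540.8803
  Σ                 21,037.9389   169,957.4549
P = 21,037.9389; D_Mac = 8.07862 yrs; D_mod = 7.71597 yrs.
DV01 ≈ 7.71597 × 21,037.9389 × 0.0001 = 16.232804.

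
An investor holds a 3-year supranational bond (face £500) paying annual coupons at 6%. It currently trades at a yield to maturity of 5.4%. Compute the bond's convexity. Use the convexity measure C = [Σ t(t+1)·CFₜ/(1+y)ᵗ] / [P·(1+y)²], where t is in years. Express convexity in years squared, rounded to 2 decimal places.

10.01

With y = 0.054:
  t   CF        PV=CF/(1+0.054)^t    t·PV        t(t+1)·PV
  1        30.00        28.4630        28.4630          56.9260
  2        30.00        27.0047        54.0095         162.0285
  3       530.00       452.6412     1,357.9235       5,431.6938
  Σ                    508.1089     1,440.3959       5,650.6483
P = 508.1089.
Convexity = Σ t(t+1)·PV / [P·(1+y)²] = 5,650.6483 / (508.1089 × 1.110916) = 10.01060.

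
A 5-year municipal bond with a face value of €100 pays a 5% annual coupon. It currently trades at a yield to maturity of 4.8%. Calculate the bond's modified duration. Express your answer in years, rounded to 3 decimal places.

Periodic yield y = 0.048. First find Macaulay duration:
  t   CF        PV=CF/(1+0.048)^t    t·PV
  1         5.00         4.7710         4.7710
  2         5.00         4.5525         9.1049
  3         5.00         4.3440        13.0319
  4         5.00         4.1450        16.5800
  5       105.00        83.0583       415.2914
  Σ                    100.8707       458.7792
P = 100.8707; Macaulay duration = 458.7792 / 100.8707 = 4.54819 years.
Modified duration = D_Mac / (1 + y) = 4.54819 / 1.048 = 4.33988 years.

4.340 years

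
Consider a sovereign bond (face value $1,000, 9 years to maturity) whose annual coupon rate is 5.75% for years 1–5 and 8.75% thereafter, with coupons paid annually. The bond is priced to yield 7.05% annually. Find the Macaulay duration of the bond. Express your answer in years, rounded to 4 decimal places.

Periodic yield y = 0.0705. Discount each cash flow and weight by its year:
  t   CF        PV=CF/(1+0.0705)^t    t·PV
  1        57.50        53.7132        53.7132
  2        57.50        50.1758       100.3516
  3        57.50        46.8714       140.6142
  4        57.50        43.7846       175.1383
  5        57.50        40.9011       204.5053
  6        87.50        58.1417       348.8504
  7        87.50        54.3127       380.1889
  8        87.50        50.7358       405.8866
  9     1,087.50       589.0460     5,301.4141
  Σ                    987.6823     7,110.6626
Price P = Σ PV = 987.6823.
Macaulay duration = Σ(t·PV) / P = 7,110.6626 / 987.6823 = 7.19934 years.

7.1993 years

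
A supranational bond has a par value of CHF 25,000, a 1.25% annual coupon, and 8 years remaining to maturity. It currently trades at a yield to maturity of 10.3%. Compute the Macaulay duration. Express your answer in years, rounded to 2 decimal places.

7.49 years

Periodic yield y = 0.103. Discount each cash flow and weight by its year:
  t   CF        PV=CF/(1+0.103)^t    t·PV
  1       312.50       283.3182       283.3182
  2       312.50       256.8615       513.7230
  3       312.50       232.8753       698.6260
  4       312.50       211.1290       844.5162
  5       312.50       191.4135       957.0673
  6       312.50       173.5389     1,041.2337
  7       312.50       157.3336     1,101.3351
  8    25,312.50    11,553.9622    92,431.6973
  Σ                 13,060.4322    97,871.5167
Price P = Σ PV = 13,060.4322.
Macaulay duration = Σ(t·PV) / P = 97,871.5167 / 13,060.4322 = 7.49374 years.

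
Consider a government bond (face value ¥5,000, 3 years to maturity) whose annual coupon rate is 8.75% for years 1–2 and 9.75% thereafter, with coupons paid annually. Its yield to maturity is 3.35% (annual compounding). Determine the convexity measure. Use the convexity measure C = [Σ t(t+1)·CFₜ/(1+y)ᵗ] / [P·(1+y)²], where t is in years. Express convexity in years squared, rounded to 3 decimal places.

With y = 0.0335:
  t   CF        PV=CF/(1+0.0335)^t    t·PV        t(t+1)·PV
  1       437.50       423.3188       423.3188         846.6376
  2       437.50       409.5973       819.1946       2,457.5839
  3     5,487.50     4,970.9923    14,912.9769      59,651.9076
  Σ                  5,803.9084    16,155.4903      62,956.1291
P = 5,803.9084.
Convexity = Σ t(t+1)·PV / [P·(1+y)²] = 62,956.1291 / (5,803.9084 × 1.068122) = 10.15539.

10.155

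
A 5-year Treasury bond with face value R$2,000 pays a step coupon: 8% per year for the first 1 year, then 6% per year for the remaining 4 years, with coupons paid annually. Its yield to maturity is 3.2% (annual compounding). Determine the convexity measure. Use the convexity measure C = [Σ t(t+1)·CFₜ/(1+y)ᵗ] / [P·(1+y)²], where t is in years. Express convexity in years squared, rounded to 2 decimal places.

With y = 0.032:
  t   CF        PV=CF/(1+0.032)^t    t·PV        t(t+1)·PV
  1       160.00       155.0388       155.0388         310.0775
  2       120.00       112.6735       225.3470         676.0411
  3       120.00       109.1798       327.5393       1,310.1572
  4       120.00       105.7943       423.1774       2,115.8869
  5     2,120.00     1,811.0789     9,055.3946      54,332.3675
  Σ                  2,293.7653    10,186.4970      58,744.5302
P = 2,293.7653.
Convexity = Σ t(t+1)·PV / [P·(1+y)²] = 58,744.5302 / (2,293.7653 × 1.065024) = 24.04690.

24.05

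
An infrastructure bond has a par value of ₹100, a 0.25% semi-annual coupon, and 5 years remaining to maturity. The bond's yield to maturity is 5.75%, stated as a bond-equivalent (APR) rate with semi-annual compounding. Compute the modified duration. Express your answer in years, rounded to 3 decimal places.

Periodic yield y = 0.02875. First find Macaulay duration:
  t   CF        PV=CF/(1+0.02875)^t    t·PV
  1        0.125         0.1215         0.1215
  2        0.125         0.1181         0.2362
  3        0.125         0.1148         0.3444
  4        0.125         0.1116         0.4464
  5        0.125         0.1085         0.5424
  6        0.125         0.1055         0.6327
  7        0.125         0.1025         0.7175
  8        0.125         0.0996         0.7971
  9        0.125         0.0969         0.8717
  10     100.125        75.4126       754.1262
  Σ                     76.3916       758.8363
P = 76.3916; Macaulay duration = 758.8363 / 76.3916 = 9.93351 half-year periods = 4.96675 years.
Modified duration = D_Mac / (1 + y) = 4.96675 / 1.02875 = 4.82795 years.

4.828 years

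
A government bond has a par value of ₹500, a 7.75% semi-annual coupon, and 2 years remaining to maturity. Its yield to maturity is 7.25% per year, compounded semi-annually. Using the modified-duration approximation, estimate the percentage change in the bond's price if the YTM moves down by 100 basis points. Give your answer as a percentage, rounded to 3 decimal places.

+1.825%

Periodic yield y = 0.03625. Modified duration first:
  t   CF        PV=CF/(1+0.03625)^t    t·PV
  1       19.375        18.6972        18.6972
  2       19.375        18.0432        36.0863
  3       19.375        17.4120        52.2359
  4      519.375       450.4254     1,801.7016
  Σ                    504.5778     1,908.7211
P = 504.5778; D_Mac = 3.78281 half-year periods = 1.89140 yrs; D_mod = 1.89140/(1+0.03625) = 1.82524 yrs.
ΔP/P ≈ -D_mod · Δy = -1.82524 × (-0.01) = +0.018252 = +1.8252%.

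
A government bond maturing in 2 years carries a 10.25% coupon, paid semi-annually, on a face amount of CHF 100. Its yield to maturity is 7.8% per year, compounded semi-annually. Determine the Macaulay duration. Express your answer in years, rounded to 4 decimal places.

1.8618 years

Periodic yield y = 0.039. Discount each cash flow and weight by its period:
  t   CF        PV=CF/(1+0.039)^t    t·PV
  1        5.125         4.9326         4.9326
  2        5.125         4.7475         9.4950
  3        5.125         4.5693        13.7078
  4      105.125        90.2077       360.8310
  Σ                    104.4571       388.9664
Price P = Σ PV = 104.4571.
Macaulay duration = Σ(t·PV) / P = 388.9664 / 104.4571 = 3.72369 half-year periods.
In years: 3.72369 / 2 = 1.86185 years.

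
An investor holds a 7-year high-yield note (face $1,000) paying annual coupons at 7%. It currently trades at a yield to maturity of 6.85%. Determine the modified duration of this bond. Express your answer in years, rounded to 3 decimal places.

5.402 years

Periodic yield y = 0.0685. First find Macaulay duration:
  t   CF        PV=CF/(1+0.0685)^t    t·PV
  1        70.00        65.5124        65.5124
  2        70.00        61.3125       122.6250
  3        70.00        57.3818       172.1455
  4        70.00        53.7032       214.8127
  5        70.00        50.2603       251.3017
  6        70.00        47.0382       282.2293
  7     1,070.00       672.9179     4,710.4254
  Σ                  1,008.1264     5,819.0520
P = 1,008.1264; Macaulay duration = 5,819.0520 / 1,008.1264 = 5.77215 years.
Modified duration = D_Mac / (1 + y) = 5.77215 / 1.0685 = 5.40210 years.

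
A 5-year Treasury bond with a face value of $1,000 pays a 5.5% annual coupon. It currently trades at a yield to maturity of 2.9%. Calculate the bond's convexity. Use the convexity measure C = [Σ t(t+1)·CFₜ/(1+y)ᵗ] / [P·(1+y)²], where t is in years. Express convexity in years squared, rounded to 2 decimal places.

24.84

With y = 0.029:
  t   CF        PV=CF/(1+0.029)^t    t·PV        t(t+1)·PV
  1        55.00        53.4500        53.4500         106.8999
  2        55.00        51.9436       103.8872         311.6615
  3        55.00        50.4797       151.4390         605.7561
  4        55.00        49.0570       196.2281         981.1405
  5     1,055.00       914.4829     4,572.4145      27,434.4868
  Σ                  1,119.4131     5,077.4187      29,439.9448
P = 1,119.4131.
Convexity = Σ t(t+1)·PV / [P·(1+y)²] = 29,439.9448 / (1,119.4131 × 1.058841) = 24.83796.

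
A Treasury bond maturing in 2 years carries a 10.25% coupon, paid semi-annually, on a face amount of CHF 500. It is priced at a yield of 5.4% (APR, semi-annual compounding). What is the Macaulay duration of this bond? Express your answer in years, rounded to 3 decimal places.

Periodic yield y = 0.027. Discount each cash flow and weight by its period:
  t   CF        PV=CF/(1+0.027)^t    t·PV
  1       25.625        24.9513        24.9513
  2       25.625        24.2953        48.5907
  3       25.625        23.6566        70.9698
  4      525.625       472.4918     1,889.9670
  Σ                    545.3950     2,034.4789
Price P = Σ PV = 545.3950.
Macaulay duration = Σ(t·PV) / P = 2,034.4789 / 545.3950 = 3.73028 half-year periods.
In years: 3.73028 / 2 = 1.86514 years.

1.865 years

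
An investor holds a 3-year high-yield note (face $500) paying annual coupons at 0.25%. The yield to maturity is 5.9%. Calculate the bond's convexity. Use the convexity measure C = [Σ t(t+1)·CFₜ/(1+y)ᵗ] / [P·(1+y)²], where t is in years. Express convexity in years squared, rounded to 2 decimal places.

10.66

With y = 0.059:
  t   CF        PV=CF/(1+0.059)^t    t·PV        t(t+1)·PV
  1         1.25         1.1804         1.1804           2.3607
  2         1.25         1.1146         2.2292           6.6876
  3       501.25       422.0525     1,266.1576       5,064.6303
  Σ                    424.3475     1,269.5671       5,073.6786
P = 424.3475.
Convexity = Σ t(t+1)·PV / [P·(1+y)²] = 5,073.6786 / (424.3475 × 1.121481) = 10.66128.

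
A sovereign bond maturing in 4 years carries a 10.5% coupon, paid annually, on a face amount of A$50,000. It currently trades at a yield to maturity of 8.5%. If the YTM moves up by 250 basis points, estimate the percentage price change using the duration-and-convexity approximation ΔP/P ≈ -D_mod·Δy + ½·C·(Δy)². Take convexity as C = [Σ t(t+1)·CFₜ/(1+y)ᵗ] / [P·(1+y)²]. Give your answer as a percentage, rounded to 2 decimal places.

With y = 0.085:
  t   CF        PV=CF/(1+0.085)^t    t·PV        t(t+1)·PV
  1     5,250.00     4,838.7097     4,838.7097       9,677.4194
  2     5,250.00     4,459.6403     8,919.2805      26,757.8415
  3     5,250.00     4,110.2675    12,330.8026      49,323.2102
  4    55,250.00    39,866.9792   159,467.9168     797,339.5841
  Σ                 53,275.5967   185,556.7096     883,098.0552
P = 53,275.5967; D_Mac = 3.48296 yrs; D_mod = 3.21010 yrs; C = 14.08060.
Duration effect: -3.21010 × (+0.025) = -0.080253
Convexity effect: 0.5 × 14.08060 × (0.025)² = +0.0044002
ΔP/P ≈ -0.080253 + 0.0044002 = -0.075852 = -7.5852%.

-7.59%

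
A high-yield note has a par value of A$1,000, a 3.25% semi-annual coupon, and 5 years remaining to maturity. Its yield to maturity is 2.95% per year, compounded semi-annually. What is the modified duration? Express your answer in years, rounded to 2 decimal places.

Periodic yield y = 0.01475. First find Macaulay duration:
  t   CF        PV=CF/(1+0.01475)^t    t·PV
  1        16.25        16.0138        16.0138
  2        16.25        15.7810        31.5621
  3        16.25        15.5516        46.6549
  4        16.25        15.3256        61.3023
  5        16.25        15.1028        75.5141
  6        16.25        14.8833        89.2998
  7        16.25        14.6670       102.6687
  8        16.25        14.4538       115.6301
  9        16.25        14.2437       128.1930
  10    1,016.25       877.8291     8,778.2907
  Σ                  1,013.8516     9,445.1295
P = 1,013.8516; Macaulay duration = 9,445.1295 / 1,013.8516 = 9.31609 half-year periods = 4.65804 years.
Modified duration = D_Mac / (1 + y) = 4.65804 / 1.01475 = 4.59034 years.

4.59 years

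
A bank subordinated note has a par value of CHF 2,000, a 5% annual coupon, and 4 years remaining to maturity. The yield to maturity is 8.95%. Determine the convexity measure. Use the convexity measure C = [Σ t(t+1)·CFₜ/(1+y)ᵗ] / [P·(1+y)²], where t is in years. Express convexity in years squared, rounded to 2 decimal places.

15.18

With y = 0.0895:
  t   CF        PV=CF/(1+0.0895)^t    t·PV        t(t+1)·PV
  1       100.00        91.7852        91.7852         183.5704
  2       100.00        84.2453       168.4905         505.4716
  3       100.00        77.3247       231.9741         927.8965
  4     2,100.00     1,490.4258     5,961.7032      29,808.5158
  Σ                  1,743.7810     6,453.9530      31,425.4543
P = 1,743.7810.
Convexity = Σ t(t+1)·PV / [P·(1+y)²] = 31,425.4543 / (1,743.7810 × 1.187010) = 15.18222.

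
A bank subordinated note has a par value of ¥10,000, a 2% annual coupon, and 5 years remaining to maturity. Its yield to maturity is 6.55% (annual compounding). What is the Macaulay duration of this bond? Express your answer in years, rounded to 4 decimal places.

4.7824 years

Periodic yield y = 0.0655. Discount each cash flow and weight by its year:
  t   CF        PV=CF/(1+0.0655)^t    t·PV
  1       200.00       187.7053       187.7053
  2       200.00       176.1664       352.3328
  3       200.00       165.3368       496.0105
  4       200.00       155.1730       620.6920
  5    10,200.00     7,427.3331    37,136.6655
  Σ                  8,111.7147    38,793.4062
Price P = Σ PV = 8,111.7147.
Macaulay duration = Σ(t·PV) / P = 38,793.4062 / 8,111.7147 = 4.78239 years.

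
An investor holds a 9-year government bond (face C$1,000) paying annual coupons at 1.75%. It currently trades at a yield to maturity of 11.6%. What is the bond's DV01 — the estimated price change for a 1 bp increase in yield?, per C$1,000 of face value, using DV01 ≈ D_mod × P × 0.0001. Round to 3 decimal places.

Periodic yield y = 0.116.
  t   CF        PV=CF/(1+0.116)^t    t·PV
  1        17.50        15.6810        15.6810
  2        17.50        14.0511        28.1022
  3        17.50        12.5906        37.7717
  4        17.50        11.2819        45.1275
  5        17.50        10.1092        50.5460
  6        17.50         9.0584        54.3506
  7        17.50         8.1169        56.8181
  8        17.50         7.2732        58.1855
  9     1,017.50       378.9280     3,410.3518
  Σ                    467.0902     3,756.9343
P = 467.0902; D_Mac = 8.04327 yrs; D_mod = 7.20723 yrs.
DV01 ≈ 7.20723 × 467.0902 × 0.0001 = 0.336643.

C$0.337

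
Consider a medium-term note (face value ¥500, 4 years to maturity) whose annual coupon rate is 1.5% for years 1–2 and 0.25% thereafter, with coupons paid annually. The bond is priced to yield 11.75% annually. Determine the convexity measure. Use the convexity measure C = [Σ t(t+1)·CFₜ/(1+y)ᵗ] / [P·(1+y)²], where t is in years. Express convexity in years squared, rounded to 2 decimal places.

With y = 0.1175:
  t   CF        PV=CF/(1+0.1175)^t    t·PV        t(t+1)·PV
  1         7.50         6.7114         6.7114          13.4228
  2         7.50         6.0057        12.0115          36.0344
  3         1.25         0.8957         2.6871          10.7485
  4       501.25       321.4136     1,285.6544       6,428.2721
  Σ                    335.0265     1,307.0644       6,488.4779
P = 335.0265.
Convexity = Σ t(t+1)·PV / [P·(1+y)²] = 6,488.4779 / (335.0265 × 1.248806) = 15.50846.

15.51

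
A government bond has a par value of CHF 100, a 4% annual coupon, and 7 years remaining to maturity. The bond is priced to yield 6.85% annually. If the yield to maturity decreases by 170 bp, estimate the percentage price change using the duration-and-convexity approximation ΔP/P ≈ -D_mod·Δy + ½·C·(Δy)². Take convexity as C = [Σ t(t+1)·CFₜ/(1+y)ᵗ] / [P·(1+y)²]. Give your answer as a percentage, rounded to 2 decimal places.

+10.40%

With y = 0.0685:
  t   CF        PV=CF/(1+0.0685)^t    t·PV        t(t+1)·PV
  1         4.00         3.7436         3.7436           7.4871
  2         4.00         3.5036         7.0071          21.0214
  3         4.00         3.2790         9.8369          39.3475
  4         4.00         3.0688        12.2750          61.3751
  5         4.00         2.8720        14.3601          86.1606
  6         4.00         2.6879        16.1274         112.8917
  7       104.00        65.4051       457.8357       3,662.6859
  Σ                     84.5599       521.1858       3,990.9694
P = 84.5599; D_Mac = 6.16351 yrs; D_mod = 5.76838 yrs; C = 41.33948.
Duration effect: -5.76838 × (-0.017) = +0.098062
Convexity effect: 0.5 × 41.33948 × (-0.017)² = +0.0059736
ΔP/P ≈ +0.098062 + 0.0059736 = +0.104036 = +10.4036%.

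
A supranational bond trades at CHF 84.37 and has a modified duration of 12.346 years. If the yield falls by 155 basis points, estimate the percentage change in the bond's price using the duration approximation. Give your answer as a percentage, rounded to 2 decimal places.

+19.14%

Duration approximation: ΔP/P ≈ -D_mod · Δy = -12.346 × (-0.0155) = +0.191363.
As a percentage: +19.1363%.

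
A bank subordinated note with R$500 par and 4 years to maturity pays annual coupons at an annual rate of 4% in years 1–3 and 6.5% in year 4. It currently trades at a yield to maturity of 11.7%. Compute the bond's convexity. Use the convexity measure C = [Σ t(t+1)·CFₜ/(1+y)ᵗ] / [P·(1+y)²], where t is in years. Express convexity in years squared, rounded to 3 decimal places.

With y = 0.117:
  t   CF        PV=CF/(1+0.117)^t    t·PV        t(t+1)·PV
  1        20.00        17.9051        17.9051          35.8102
  2        20.00        16.0296        32.0593          96.1778
  3        20.00        14.3506        43.0518         172.2074
  4       532.50       342.0636     1,368.2546       6,841.2729
  Σ                    390.3490     1,461.2708       7,145.4683
P = 390.3490.
Convexity = Σ t(t+1)·PV / [P·(1+y)²] = 7,145.4683 / (390.3490 × 1.247689) = 14.67139.

14.671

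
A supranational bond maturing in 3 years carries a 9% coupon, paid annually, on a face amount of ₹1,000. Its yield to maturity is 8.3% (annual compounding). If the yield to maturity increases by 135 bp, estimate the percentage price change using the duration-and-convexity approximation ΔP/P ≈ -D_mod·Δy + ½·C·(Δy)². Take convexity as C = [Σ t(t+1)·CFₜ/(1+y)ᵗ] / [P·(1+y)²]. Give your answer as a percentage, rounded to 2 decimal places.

With y = 0.083:
  t   CF        PV=CF/(1+0.083)^t    t·PV        t(t+1)·PV
  1        90.00        83.1025        83.1025         166.2050
  2        90.00        76.7336       153.4672         460.4016
  3     1,090.00       858.1064     2,574.3191      10,297.2765
  Σ                  1,017.9425     2,810.8888      10,923.8831
P = 1,017.9425; D_Mac = 2.76134 yrs; D_mod = 2.54972 yrs; C = 9.14949.
Duration effect: -2.54972 × (+0.0135) = -0.034421
Convexity effect: 0.5 × 9.14949 × (0.0135)² = +0.0008337
ΔP/P ≈ -0.034421 + 0.0008337 = -0.033587 = -3.3587%.

-3.36%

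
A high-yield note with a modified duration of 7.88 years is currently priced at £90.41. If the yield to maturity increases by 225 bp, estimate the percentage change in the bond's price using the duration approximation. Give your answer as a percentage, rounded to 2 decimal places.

Duration approximation: ΔP/P ≈ -D_mod · Δy = -7.88 × (+0.0225) = -0.177300.
As a percentage: -17.7300%.

-17.73%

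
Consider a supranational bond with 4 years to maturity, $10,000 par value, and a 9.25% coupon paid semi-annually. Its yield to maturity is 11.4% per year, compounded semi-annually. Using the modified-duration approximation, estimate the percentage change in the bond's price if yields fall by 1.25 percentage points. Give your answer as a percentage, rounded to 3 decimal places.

+4.032%

Periodic yield y = 0.057. Modified duration first:
  t   CF        PV=CF/(1+0.057)^t    t·PV
  1       462.50       437.5591       437.5591
  2       462.50       413.9632       827.9265
  3       462.50       391.6398     1,174.9193
  4       462.50       370.5201     1,482.0805
  5       462.50       350.5394     1,752.6968
  6       462.50       331.6361     1,989.8167
  7       462.50       313.7522     2,196.2656
  8    10,462.50     6,714.8385    53,718.7081
  Σ                  9,324.4485    63,579.9725
P = 9,324.4485; D_Mac = 6.81863 half-year periods = 3.40932 yrs; D_mod = 3.40932/(1+0.057) = 3.22546 yrs.
ΔP/P ≈ -D_mod · Δy = -3.22546 × (-0.0125) = +0.040318 = +4.0318%.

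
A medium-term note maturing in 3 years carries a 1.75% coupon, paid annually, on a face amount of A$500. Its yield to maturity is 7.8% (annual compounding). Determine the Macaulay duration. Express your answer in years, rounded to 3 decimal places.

Periodic yield y = 0.078. Discount each cash flow and weight by its year:
  t   CF        PV=CF/(1+0.078)^t    t·PV
  1         8.75         8.1169         8.1169
  2         8.75         7.5296        15.0592
  3       508.75       406.1142     1,218.3425
  Σ                    421.7606     1,241.5185
Price P = Σ PV = 421.7606.
Macaulay duration = Σ(t·PV) / P = 1,241.5185 / 421.7606 = 2.94366 years.

2.944 years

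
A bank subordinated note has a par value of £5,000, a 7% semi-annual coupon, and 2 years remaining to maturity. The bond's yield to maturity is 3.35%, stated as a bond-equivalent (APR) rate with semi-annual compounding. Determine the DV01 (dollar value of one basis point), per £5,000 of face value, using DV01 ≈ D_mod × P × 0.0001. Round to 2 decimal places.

£1.00

Periodic yield y = 0.01675.
  t   CF        PV=CF/(1+0.01675)^t    t·PV
  1       175.00       172.1170       172.1170
  2       175.00       169.2816       338.5631
  3       175.00       166.4928       499.4785
  4     5,175.00     4,842.3216    19,369.2864
  Σ                  5,350.2130    20,379.4451
P = 5,350.2130; D_Mac = 3.80909 half-year periods = 1.90455 yrs; D_mod = 1.87317 yrs.
DV01 ≈ 1.87317 × 5,350.2130 × 0.0001 = 1.002186.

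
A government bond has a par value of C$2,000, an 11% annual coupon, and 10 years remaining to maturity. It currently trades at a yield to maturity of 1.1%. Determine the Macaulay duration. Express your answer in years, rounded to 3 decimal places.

Periodic yield y = 0.011. Discount each cash flow and weight by its year:
  t   CF        PV=CF/(1+0.011)^t    t·PV
  1       220.00       217.6063       217.6063
  2       220.00       215.2387       430.4774
  3       220.00       212.8968       638.6905
  4       220.00       210.5805       842.3218
  5       220.00       208.2893     1,041.4464
  6       220.00       206.0230     1,236.1381
  7       220.00       203.7814     1,426.4700
  8       220.00       201.5642     1,612.5137
  9       220.00       199.3711     1,794.3402
  10    2,220.00     1,989.9466    19,899.4658
  Σ                  3,865.2980    29,139.4703
Price P = Σ PV = 3,865.2980.
Macaulay duration = Σ(t·PV) / P = 29,139.4703 / 3,865.2980 = 7.53874 years.

7.539 years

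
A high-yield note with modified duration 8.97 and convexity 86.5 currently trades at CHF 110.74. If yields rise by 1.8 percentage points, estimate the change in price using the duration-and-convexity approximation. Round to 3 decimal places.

-CHF 16.328

Duration effect: -D_mod·Δy = -8.97 × (+0.018) = -0.161460
Convexity effect: ½·C·(Δy)² = 0.5 × 86.5 × (0.018)² = +0.0140130
ΔP/P ≈ -0.161460 + 0.0140130 = -0.147447
ΔP ≈ 110.74 × (-0.147447) = -16.32828078.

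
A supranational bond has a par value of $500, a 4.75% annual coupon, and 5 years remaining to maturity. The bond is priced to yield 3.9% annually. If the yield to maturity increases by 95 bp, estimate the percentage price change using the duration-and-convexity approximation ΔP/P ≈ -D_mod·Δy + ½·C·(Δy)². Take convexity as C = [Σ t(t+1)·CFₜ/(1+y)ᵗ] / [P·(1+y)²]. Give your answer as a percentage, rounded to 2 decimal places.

With y = 0.039:
  t   CF        PV=CF/(1+0.039)^t    t·PV        t(t+1)·PV
  1        23.75        22.8585        22.8585          45.7170
  2        23.75        22.0005        44.0010         132.0030
  3        23.75        21.1747        63.5241         254.0962
  4        23.75        20.3799        81.5195         407.5974
  5       523.75       432.5599     2,162.7997      12,976.7983
  Σ                    518.9735     2,374.7028      13,816.2119
P = 518.9735; D_Mac = 4.57577 yrs; D_mod = 4.40401 yrs; C = 24.66111.
Duration effect: -4.40401 × (+0.0095) = -0.041838
Convexity effect: 0.5 × 24.66111 × (0.0095)² = +0.0011128
ΔP/P ≈ -0.041838 + 0.0011128 = -0.040725 = -4.0725%.

-4.07%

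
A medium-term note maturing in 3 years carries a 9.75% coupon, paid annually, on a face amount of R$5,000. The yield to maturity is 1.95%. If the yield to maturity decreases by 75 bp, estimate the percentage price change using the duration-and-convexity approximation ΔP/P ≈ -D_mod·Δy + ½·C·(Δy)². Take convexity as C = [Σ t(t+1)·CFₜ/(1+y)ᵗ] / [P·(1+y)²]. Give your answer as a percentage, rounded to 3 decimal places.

With y = 0.0195:
  t   CF        PV=CF/(1+0.0195)^t    t·PV        t(t+1)·PV
  1       487.50       478.1756       478.1756         956.3512
  2       487.50       469.0295       938.0590       2,814.1770
  3     5,487.50     5,178.6057    15,535.8170      62,143.2681
  Σ                  6,125.8108    16,952.0516      65,913.7963
P = 6,125.8108; D_Mac = 2.76732 yrs; D_mod = 2.71439 yrs; C = 10.35233.
Duration effect: -2.71439 × (-0.0075) = +0.020358
Convexity effect: 0.5 × 10.35233 × (-0.0075)² = +0.0002912
ΔP/P ≈ +0.020358 + 0.0002912 = +0.020649 = +2.0649%.

+2.065%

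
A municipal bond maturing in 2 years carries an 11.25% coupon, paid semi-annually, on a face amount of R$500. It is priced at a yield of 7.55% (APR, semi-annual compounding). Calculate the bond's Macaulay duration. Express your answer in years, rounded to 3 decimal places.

1.851 years

Periodic yield y = 0.03775. Discount each cash flow and weight by its period:
  t   CF        PV=CF/(1+0.03775)^t    t·PV
  1       28.125        27.1019        27.1019
  2       28.125        26.1160        52.2320
  3       28.125        25.1660        75.4980
  4      528.125       455.3714     1,821.4856
  Σ                    533.7553     1,976.3176
Price P = Σ PV = 533.7553.
Macaulay duration = Σ(t·PV) / P = 1,976.3176 / 533.7553 = 3.70267 half-year periods.
In years: 3.70267 / 2 = 1.85133 years.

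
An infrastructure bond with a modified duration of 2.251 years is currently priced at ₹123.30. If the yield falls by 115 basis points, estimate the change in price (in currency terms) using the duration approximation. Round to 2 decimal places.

+₹3.19

Duration approximation: ΔP/P ≈ -D_mod · Δy = -2.251 × (-0.0115) = +0.0258865.
ΔP ≈ 123.30 × (+0.0258865) = +3.19180545.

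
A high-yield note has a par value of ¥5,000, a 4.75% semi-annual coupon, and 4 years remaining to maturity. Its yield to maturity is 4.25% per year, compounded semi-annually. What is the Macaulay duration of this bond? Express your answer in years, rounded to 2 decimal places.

3.69 years

Periodic yield y = 0.02125. Discount each cash flow and weight by its period:
  t   CF        PV=CF/(1+0.02125)^t    t·PV
  1       118.75       116.2791       116.2791
  2       118.75       113.8596       227.7191
  3       118.75       111.4904       334.4712
  4       118.75       109.1705       436.6820
  5       118.75       106.8989       534.4945
  6       118.75       104.6746       628.0474
  7       118.75       102.4965       717.4757
  8     5,118.75     4,326.2077    34,609.6613
  Σ                  5,091.0772    37,604.8304
Price P = Σ PV = 5,091.0772.
Macaulay duration = Σ(t·PV) / P = 37,604.8304 / 5,091.0772 = 7.38642 half-year periods.
In years: 7.38642 / 2 = 3.69321 years.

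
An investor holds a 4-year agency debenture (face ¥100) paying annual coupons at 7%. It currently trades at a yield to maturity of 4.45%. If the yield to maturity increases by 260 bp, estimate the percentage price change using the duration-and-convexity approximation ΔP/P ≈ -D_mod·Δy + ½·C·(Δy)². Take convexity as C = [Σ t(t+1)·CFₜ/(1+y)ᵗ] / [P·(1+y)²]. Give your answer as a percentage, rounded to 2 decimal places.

-8.52%

With y = 0.0445:
  t   CF        PV=CF/(1+0.0445)^t    t·PV        t(t+1)·PV
  1         7.00         6.7018         6.7018          13.4035
  2         7.00         6.4162        12.8325          38.4975
  3         7.00         6.1429        18.4287          73.7147
  4       107.00        89.8980       359.5920       1,797.9599
  Σ                    109.1589       397.5549       1,923.5756
P = 109.1589; D_Mac = 3.64198 yrs; D_mod = 3.48682 yrs; C = 16.15226.
Duration effect: -3.48682 × (+0.026) = -0.090657
Convexity effect: 0.5 × 16.15226 × (0.026)² = +0.0054595
ΔP/P ≈ -0.090657 + 0.0054595 = -0.085198 = -8.5198%.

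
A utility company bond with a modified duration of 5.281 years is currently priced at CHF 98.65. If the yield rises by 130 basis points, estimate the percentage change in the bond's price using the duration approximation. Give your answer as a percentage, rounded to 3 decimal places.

Duration approximation: ΔP/P ≈ -D_mod · Δy = -5.281 × (+0.013) = -0.068653.
As a percentage: -6.8653%.

-6.865%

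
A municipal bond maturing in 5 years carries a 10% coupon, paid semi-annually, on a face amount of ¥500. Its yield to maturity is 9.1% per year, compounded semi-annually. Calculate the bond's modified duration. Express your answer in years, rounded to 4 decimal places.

3.8955 years

Periodic yield y = 0.0455. First find Macaulay duration:
  t   CF        PV=CF/(1+0.0455)^t    t·PV
  1        25.00        23.9120        23.9120
  2        25.00        22.8714        45.7427
  3        25.00        21.8760        65.6280
  4        25.00        20.9240        83.6958
  5        25.00        20.0134       100.0668
  6        25.00        19.1424       114.8542
  7        25.00        18.3093       128.1651
  8        25.00        17.5125       140.0999
  9        25.00        16.7503       150.7531
  10      525.00       336.4488     3,364.4876
  Σ                    517.7599     4,217.4052
P = 517.7599; Macaulay duration = 4,217.4052 / 517.7599 = 8.14548 half-year periods = 4.07274 years.
Modified duration = D_Mac / (1 + y) = 4.07274 / 1.0455 = 3.89550 years.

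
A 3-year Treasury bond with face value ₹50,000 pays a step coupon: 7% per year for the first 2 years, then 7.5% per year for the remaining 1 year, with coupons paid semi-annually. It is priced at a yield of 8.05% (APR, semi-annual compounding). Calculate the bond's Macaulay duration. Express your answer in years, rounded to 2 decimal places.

Periodic yield y = 0.04025. Discount each cash flow and weight by its period:
  t   CF        PV=CF/(1+0.04025)^t    t·PV
  1     1,750.00     1,682.2879     1,682.2879
  2     1,750.00     1,617.1958     3,234.3916
  3     1,750.00     1,554.6222     4,663.8667
  4     1,750.00     1,494.4698     5,977.8793
  5     1,875.00     1,539.2624     7,696.3118
  6    51,875.00    40,938.4846   245,630.9078
  Σ                 48,826.3228   268,885.6451
Price P = Σ PV = 48,826.3228.
Macaulay duration = Σ(t·PV) / P = 268,885.6451 / 48,826.3228 = 5.50698 half-year periods.
In years: 5.50698 / 2 = 2.75349 years.

2.75 years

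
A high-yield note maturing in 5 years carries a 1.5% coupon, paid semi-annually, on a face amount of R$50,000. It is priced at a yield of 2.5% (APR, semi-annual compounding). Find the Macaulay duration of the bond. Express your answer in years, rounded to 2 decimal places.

Periodic yield y = 0.0125. Discount each cash flow and weight by its period:
  t   CF        PV=CF/(1+0.0125)^t    t·PV
  1       375.00       370.3704       370.3704
  2       375.00       365.7979       731.5958
  3       375.00       361.2819     1,083.8456
  4       375.00       356.8216     1,427.2864
  5       375.00       352.4164     1,762.0820
  6       375.00       348.0656     2,088.3935
  7       375.00       343.7685     2,406.3793
  8       375.00       339.5244     2,716.1953
  9       375.00       335.3328     3,017.9948
  10   50,375.00    44,490.2392   444,902.3916
  Σ                 47,663.6185   460,506.5347
Price P = Σ PV = 47,663.6185.
Macaulay duration = Σ(t·PV) / P = 460,506.5347 / 47,663.6185 = 9.66159 half-year periods.
In years: 9.66159 / 2 = 4.83080 years.

4.83 years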